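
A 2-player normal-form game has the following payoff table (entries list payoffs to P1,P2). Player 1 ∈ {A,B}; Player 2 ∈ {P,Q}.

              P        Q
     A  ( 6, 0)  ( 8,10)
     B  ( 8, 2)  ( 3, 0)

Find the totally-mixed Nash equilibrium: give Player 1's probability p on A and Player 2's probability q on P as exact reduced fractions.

P1 indiff ⇒ q·6+(1-q)·8 = q·8+(1-q)·3 ⇒ q(-2) = (1-q)(-5) ⇒ q = 5/7
P2 indiff ⇒ p·0+(1-p)·2 = p·10+(1-p)·0 ⇒ p(-10) = (1-p)(-2) ⇒ p = 1/6

p=1/6, q=5/7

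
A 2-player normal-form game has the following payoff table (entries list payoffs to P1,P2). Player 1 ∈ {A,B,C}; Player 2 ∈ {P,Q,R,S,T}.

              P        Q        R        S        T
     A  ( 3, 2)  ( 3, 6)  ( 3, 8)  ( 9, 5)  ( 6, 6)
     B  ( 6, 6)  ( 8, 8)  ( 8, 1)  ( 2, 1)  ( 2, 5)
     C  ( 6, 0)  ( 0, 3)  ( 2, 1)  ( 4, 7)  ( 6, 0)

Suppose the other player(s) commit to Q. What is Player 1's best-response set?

P1 best: {B}

u_1(A vs Q) = 3
u_1(B vs Q) = 8
u_1(C vs Q) = 0
max payoff 8 at {B}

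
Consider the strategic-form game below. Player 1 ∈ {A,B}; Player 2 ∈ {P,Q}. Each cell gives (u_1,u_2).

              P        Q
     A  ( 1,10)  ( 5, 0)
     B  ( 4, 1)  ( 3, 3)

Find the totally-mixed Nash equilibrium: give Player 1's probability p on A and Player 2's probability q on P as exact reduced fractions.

P1 indiff ⇒ q·1+(1-q)·5 = q·4+(1-q)·3 ⇒ q(-3) = (1-q)(-2) ⇒ q = 2/5
P2 indiff ⇒ p·10+(1-p)·1 = p·0+(1-p)·3 ⇒ p(10) = (1-p)(2) ⇒ p = 1/6

(p,q) = (1/6, 2/5)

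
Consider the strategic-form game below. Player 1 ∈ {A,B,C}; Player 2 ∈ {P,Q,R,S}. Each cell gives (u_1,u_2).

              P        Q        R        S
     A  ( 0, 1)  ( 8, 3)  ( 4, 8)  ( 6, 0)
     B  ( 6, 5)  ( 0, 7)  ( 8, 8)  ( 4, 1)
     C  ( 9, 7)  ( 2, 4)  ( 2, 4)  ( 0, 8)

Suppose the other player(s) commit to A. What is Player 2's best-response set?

u_2(P vs A) = 1
u_2(Q vs A) = 3
u_2(R vs A) = 8
u_2(S vs A) = 0
max payoff 8 at {R}

argmax u_2 = {R}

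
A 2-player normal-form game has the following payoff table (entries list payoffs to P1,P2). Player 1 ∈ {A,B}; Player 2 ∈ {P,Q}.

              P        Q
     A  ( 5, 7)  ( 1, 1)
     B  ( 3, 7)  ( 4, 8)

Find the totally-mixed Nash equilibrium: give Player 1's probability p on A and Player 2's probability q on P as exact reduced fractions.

(p,q) = (1/7, 3/5)

P1 indiff ⇒ q·5+(1-q)·1 = q·3+(1-q)·4 ⇒ q(2) = (1-q)(3) ⇒ q = 3/5
P2 indiff ⇒ p·7+(1-p)·7 = p·1+(1-p)·8 ⇒ p(6) = (1-p)(1) ⇒ p = 1/7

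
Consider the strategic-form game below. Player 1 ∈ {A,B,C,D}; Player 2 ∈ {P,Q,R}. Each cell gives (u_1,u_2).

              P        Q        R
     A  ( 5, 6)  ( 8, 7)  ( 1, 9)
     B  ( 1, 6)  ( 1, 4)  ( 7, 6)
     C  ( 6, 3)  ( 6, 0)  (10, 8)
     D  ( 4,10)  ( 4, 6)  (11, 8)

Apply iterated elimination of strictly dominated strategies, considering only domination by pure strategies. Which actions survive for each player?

P1 drop B (C beats it: P:6>1 Q:6>1 R:10>7)
P2 drop Q (R beats it: A:9>7 C:8>0 D:8>6)
P1 drop A (C beats it: P:6>5 R:10>1)
P1→{C,D} P2→{P,R}

Remaining: P1:{C,D} P2:{P,R}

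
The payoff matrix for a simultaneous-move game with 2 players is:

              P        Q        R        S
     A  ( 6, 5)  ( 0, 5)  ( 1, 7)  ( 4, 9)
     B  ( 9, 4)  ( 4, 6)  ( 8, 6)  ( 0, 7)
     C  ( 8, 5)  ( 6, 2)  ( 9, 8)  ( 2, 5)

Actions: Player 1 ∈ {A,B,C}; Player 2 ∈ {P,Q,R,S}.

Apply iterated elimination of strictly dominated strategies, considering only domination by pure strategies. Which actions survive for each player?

Survivors P1:{A,C} P2:{R,S}

P2 drop P (R beats it: A:7>5 B:6>4 C:8>5)
P1 drop B (C beats it: Q:6>4 R:9>8 S:2>0)
P2 drop Q (R beats it: A:7>5 C:8>2)
P1→{A,C} P2→{R,S}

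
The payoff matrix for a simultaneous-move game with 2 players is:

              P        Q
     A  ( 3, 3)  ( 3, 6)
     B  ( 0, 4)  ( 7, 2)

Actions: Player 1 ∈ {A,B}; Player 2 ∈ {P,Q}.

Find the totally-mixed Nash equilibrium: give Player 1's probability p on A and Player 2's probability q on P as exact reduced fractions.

(p,q) = (2/5, 4/7)

P1 indiff ⇒ q·3+(1-q)·3 = q·0+(1-q)·7 ⇒ q(3) = (1-q)(4) ⇒ q = 4/7
P2 indiff ⇒ p·3+(1-p)·4 = p·6+(1-p)·2 ⇒ p(-3) = (1-p)(-2) ⇒ p = 2/5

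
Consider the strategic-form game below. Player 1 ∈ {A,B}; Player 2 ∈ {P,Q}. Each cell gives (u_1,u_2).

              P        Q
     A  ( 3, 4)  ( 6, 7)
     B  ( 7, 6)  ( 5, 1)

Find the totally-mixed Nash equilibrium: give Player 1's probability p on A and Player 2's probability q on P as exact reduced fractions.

P1 mixes 5/8 on A; P2 mixes 1/5 on P

P1 indiff ⇒ q·3+(1-q)·6 = q·7+(1-q)·5 ⇒ q(-4) = (1-q)(-1) ⇒ q = 1/5
P2 indiff ⇒ p·4+(1-p)·6 = p·7+(1-p)·1 ⇒ p(-3) = (1-p)(-5) ⇒ p = 5/8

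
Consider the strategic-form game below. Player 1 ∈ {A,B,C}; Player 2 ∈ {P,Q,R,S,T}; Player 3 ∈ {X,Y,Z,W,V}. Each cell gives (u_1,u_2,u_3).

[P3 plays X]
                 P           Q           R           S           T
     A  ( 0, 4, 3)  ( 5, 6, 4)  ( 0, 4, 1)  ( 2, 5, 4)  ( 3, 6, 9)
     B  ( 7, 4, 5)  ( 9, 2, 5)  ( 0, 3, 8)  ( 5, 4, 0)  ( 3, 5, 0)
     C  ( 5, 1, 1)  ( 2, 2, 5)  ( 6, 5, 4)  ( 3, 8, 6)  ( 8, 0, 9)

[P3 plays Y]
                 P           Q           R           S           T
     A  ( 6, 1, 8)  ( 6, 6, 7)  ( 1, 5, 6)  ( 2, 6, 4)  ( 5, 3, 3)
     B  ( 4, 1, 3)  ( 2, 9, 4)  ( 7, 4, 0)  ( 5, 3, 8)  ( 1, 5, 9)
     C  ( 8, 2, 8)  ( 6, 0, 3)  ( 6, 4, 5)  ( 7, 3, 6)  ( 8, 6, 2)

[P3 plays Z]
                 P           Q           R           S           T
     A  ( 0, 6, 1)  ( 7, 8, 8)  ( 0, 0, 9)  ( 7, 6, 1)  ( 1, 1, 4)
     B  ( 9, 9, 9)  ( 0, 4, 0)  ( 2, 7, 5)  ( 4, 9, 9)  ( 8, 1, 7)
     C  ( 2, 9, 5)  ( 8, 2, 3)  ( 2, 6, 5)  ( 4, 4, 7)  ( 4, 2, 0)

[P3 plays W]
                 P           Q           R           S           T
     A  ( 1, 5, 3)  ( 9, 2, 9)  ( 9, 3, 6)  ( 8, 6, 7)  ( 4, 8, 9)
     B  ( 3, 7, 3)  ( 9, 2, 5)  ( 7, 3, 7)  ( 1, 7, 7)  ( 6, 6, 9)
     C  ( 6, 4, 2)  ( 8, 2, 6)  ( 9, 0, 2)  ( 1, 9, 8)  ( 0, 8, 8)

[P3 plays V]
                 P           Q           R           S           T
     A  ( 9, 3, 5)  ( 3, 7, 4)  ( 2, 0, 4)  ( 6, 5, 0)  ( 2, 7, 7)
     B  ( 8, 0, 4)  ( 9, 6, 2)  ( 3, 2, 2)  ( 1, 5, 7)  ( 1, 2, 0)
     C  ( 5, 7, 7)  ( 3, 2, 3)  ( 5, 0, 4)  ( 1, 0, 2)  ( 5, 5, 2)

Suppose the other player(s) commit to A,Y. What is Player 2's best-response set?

u_2(P vs A,Y) = 1
u_2(Q vs A,Y) = 6
u_2(R vs A,Y) = 5
u_2(S vs A,Y) = 6
u_2(T vs A,Y) = 3
max payoff 6 at {Q,S}

P2 best: {Q,S}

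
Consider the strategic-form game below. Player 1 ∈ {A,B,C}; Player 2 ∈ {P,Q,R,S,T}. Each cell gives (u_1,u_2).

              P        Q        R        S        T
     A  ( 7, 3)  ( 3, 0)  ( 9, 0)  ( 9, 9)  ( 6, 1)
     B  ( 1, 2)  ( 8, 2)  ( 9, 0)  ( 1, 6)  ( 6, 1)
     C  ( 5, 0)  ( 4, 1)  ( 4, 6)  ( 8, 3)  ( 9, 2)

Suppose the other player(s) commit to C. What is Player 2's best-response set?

u_2(P vs C) = 0
u_2(Q vs C) = 1
u_2(R vs C) = 6
u_2(S vs C) = 3
u_2(T vs C) = 2
max payoff 6 at {R}

P2 best: {R}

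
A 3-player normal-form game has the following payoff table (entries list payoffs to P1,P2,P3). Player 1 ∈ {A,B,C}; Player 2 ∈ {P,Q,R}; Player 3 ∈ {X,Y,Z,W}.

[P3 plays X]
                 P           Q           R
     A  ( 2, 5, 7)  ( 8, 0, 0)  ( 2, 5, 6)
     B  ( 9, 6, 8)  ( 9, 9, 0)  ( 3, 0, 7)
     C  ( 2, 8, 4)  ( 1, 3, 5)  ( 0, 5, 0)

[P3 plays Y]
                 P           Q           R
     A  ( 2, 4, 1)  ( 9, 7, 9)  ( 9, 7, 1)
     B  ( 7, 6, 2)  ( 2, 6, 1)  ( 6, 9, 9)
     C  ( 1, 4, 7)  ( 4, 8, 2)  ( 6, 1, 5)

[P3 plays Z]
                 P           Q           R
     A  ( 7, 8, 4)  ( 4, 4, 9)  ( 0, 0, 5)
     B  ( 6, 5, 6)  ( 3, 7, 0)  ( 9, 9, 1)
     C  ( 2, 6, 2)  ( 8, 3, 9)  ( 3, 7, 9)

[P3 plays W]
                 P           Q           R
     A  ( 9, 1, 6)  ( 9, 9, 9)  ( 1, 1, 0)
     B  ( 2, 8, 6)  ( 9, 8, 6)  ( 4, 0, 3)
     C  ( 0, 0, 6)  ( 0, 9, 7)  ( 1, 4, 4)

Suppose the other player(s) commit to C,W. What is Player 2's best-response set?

u_2(P vs C,W) = 0
u_2(Q vs C,W) = 9
u_2(R vs C,W) = 4
max payoff 9 at {Q}

P2 best: {Q}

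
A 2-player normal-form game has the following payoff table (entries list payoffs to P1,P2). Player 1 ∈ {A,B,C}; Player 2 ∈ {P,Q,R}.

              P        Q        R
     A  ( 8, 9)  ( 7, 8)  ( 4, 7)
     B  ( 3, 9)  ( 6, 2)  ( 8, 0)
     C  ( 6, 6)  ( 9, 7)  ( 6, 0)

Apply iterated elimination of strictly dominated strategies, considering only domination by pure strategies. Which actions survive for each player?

P2 drop R (P beats it: A:9>7 B:9>0 C:6>0)
P1 drop B (A beats it: P:8>3 Q:7>6)
P1→{A,C} P2→{P,Q}

Remaining: P1:{A,C} P2:{P,Q}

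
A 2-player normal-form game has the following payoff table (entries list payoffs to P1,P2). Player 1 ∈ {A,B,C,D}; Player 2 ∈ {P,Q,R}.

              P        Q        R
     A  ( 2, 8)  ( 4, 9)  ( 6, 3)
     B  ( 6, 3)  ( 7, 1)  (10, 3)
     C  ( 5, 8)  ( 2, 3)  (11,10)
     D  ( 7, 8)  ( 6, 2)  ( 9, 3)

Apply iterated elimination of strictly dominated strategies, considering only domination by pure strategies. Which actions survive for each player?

P1 drop A (B beats it: P:6>2 Q:7>4 R:10>6)
P2 drop Q (P beats it: B:3>1 C:8>3 D:8>2)
P1→{B,C,D} P2→{P,R}

IESDS → P1:{B,C,D} P2:{P,R}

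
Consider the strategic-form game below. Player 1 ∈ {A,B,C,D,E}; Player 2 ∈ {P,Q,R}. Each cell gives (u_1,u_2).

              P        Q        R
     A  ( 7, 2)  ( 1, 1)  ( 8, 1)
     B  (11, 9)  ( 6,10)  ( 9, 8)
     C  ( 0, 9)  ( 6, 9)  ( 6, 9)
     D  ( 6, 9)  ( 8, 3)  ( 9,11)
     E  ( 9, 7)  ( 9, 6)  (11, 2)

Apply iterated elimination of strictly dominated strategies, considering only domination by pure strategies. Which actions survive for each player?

IESDS → P1:{B,E} P2:{P,Q}

P1 drop A (B beats it: P:11>7 Q:6>1 R:9>8)
P1 drop C (D beats it: P:6>0 Q:8>6 R:9>6)
P1 drop D (E beats it: P:9>6 Q:9>8 R:11>9)
P2 drop R (P beats it: B:9>8 E:7>2)
P1→{B,E} P2→{P,Q}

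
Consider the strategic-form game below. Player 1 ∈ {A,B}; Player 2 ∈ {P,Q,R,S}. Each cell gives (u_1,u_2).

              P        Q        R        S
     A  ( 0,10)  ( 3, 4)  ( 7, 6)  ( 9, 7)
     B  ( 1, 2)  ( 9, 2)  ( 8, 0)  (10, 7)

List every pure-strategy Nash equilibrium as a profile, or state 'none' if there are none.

(A,P): not NE [P1→B gives 1>0]
(A,Q): not NE [P1→B gives 9>3; P2→P gives 10>4]
(A,R): not NE [P1→B gives 8>7; P2→P gives 10>6]
(A,S): not NE [P1→B gives 10>9; P2→P gives 10>7]
(B,P): not NE [P2→S gives 7>2]
(B,Q): not NE [P2→S gives 7>2]
(B,R): not NE [P2→S gives 7>0]
(B,S): NE

PSNE = {(B,S)}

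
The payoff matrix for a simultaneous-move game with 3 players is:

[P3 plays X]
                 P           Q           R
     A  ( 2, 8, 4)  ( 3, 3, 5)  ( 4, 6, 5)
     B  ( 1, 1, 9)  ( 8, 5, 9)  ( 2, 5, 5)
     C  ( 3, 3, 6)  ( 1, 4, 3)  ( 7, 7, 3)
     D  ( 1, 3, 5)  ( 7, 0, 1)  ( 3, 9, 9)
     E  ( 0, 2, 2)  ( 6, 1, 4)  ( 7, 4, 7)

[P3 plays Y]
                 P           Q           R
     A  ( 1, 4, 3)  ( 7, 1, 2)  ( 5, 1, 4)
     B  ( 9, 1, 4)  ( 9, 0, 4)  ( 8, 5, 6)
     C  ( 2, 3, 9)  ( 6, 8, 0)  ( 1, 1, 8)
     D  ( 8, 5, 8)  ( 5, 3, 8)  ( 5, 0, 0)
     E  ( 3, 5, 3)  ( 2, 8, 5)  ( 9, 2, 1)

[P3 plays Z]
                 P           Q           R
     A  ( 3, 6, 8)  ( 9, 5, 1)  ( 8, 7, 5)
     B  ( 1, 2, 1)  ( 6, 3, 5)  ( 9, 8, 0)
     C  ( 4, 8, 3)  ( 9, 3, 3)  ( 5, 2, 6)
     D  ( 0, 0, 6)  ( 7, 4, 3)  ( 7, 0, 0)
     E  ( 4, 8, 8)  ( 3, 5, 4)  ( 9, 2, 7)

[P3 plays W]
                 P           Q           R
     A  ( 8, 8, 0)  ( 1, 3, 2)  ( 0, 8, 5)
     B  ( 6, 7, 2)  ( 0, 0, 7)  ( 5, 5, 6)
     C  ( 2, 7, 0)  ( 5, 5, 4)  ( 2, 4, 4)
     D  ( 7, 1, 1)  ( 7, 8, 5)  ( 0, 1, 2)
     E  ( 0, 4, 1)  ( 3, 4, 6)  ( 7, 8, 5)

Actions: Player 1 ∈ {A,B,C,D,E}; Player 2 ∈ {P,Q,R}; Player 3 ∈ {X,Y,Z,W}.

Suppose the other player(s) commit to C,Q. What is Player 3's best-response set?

u_3(X vs C,Q) = 3
u_3(Y vs C,Q) = 0
u_3(Z vs C,Q) = 3
u_3(W vs C,Q) = 4
max payoff 4 at {W}

argmax u_3 = {W}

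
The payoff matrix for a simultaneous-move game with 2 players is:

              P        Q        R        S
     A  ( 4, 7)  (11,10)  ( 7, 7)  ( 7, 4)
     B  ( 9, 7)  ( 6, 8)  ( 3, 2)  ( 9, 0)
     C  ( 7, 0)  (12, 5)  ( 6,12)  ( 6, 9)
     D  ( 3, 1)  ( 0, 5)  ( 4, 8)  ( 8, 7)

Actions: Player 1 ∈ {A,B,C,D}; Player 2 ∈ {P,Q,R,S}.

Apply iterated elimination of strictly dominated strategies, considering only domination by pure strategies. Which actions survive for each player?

Survivors P1:{A,C} P2:{Q,R}

P2 drop P (Q beats it: A:10>7 B:8>7 C:5>0 D:5>1)
P2 drop S (R beats it: A:7>4 B:2>0 C:12>9 D:8>7)
P1 drop B (A beats it: Q:11>6 R:7>3)
P1 drop D (A beats it: Q:11>0 R:7>4)
P1→{A,C} P2→{Q,R}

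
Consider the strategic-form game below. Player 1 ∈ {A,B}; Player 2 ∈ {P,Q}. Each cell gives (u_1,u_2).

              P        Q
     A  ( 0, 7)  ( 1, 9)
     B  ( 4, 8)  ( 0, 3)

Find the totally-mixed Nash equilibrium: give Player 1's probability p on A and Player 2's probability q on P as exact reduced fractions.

P1 indiff ⇒ q·0+(1-q)·1 = q·4+(1-q)·0 ⇒ q(-4) = (1-q)(-1) ⇒ q = 1/5
P2 indiff ⇒ p·7+(1-p)·8 = p·9+(1-p)·3 ⇒ p(-2) = (1-p)(-5) ⇒ p = 5/7

P1 mixes 5/7 on A; P2 mixes 1/5 on P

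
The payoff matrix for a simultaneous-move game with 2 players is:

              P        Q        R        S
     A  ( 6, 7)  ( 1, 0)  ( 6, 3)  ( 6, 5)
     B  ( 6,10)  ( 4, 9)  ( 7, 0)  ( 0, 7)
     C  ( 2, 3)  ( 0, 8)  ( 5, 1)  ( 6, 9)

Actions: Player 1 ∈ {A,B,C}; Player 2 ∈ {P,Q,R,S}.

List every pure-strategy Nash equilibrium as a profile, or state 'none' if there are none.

NE set: (A,P), (B,P), (C,S)

(A,P): NE
(A,Q): not NE [P1→B gives 4>1; P2→P gives 7>0]
(A,R): not NE [P1→B gives 7>6; P2→P gives 7>3]
(A,S): not NE [P2→P gives 7>5]
(B,P): NE
(B,Q): not NE [P2→P gives 10>9]
(B,R): not NE [P2→P gives 10>0]
(B,S): not NE [P1→C gives 6>0; P2→P gives 10>7]
(C,P): not NE [P1→B gives 6>2; P2→S gives 9>3]
(C,Q): not NE [P1→B gives 4>0; P2→S gives 9>8]
(C,R): not NE [P1→B gives 7>5; P2→S gives 9>1]
(C,S): NE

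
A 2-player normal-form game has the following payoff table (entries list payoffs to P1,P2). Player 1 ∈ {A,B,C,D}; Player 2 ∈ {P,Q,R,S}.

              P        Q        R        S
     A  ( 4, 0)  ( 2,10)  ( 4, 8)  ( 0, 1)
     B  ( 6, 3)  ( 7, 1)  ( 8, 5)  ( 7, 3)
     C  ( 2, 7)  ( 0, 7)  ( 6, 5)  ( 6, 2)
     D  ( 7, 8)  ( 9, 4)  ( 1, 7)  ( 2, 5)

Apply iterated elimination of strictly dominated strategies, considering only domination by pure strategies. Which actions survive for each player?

IESDS → P1:{B,D} P2:{P,R}

P1 drop A (B beats it: P:6>4 Q:7>2 R:8>4 S:7>0)
P1 drop C (B beats it: P:6>2 Q:7>0 R:8>6 S:7>6)
P2 drop Q (P beats it: B:3>1 D:8>4)
P2 drop S (R beats it: B:5>3 D:7>5)
P1→{B,D} P2→{P,R}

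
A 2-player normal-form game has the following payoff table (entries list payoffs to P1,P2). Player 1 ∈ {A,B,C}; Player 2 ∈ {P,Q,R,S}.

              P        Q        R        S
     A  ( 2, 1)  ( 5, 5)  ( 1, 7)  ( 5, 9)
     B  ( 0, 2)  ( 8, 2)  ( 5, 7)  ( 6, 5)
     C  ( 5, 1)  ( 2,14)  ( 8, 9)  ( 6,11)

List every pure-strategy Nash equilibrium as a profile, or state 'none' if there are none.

PSNE: ∅

(A,P): not NE [P1→C gives 5>2; P2→S gives 9>1]
(A,Q): not NE [P1→B gives 8>5; P2→S gives 9>5]
(A,R): not NE [P1→C gives 8>1; P2→S gives 9>7]
(A,S): not NE [P1→C gives 6>5]
(B,P): not NE [P1→C gives 5>0; P2→R gives 7>2]
(B,Q): not NE [P2→R gives 7>2]
(B,R): not NE [P1→C gives 8>5]
(B,S): not NE [P2→R gives 7>5]
(C,P): not NE [P2→Q gives 14>1]
(C,Q): not NE [P1→B gives 8>2]
(C,R): not NE [P2→Q gives 14>9]
(C,S): not NE [P2→Q gives 14>11]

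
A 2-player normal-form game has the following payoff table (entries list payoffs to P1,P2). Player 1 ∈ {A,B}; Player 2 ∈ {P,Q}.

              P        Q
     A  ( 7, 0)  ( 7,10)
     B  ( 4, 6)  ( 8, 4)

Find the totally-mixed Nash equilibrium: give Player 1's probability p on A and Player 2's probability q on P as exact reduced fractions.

P1 indiff ⇒ q·7+(1-q)·7 = q·4+(1-q)·8 ⇒ q(3) = (1-q)(1) ⇒ q = 1/4
P2 indiff ⇒ p·0+(1-p)·6 = p·10+(1-p)·4 ⇒ p(-10) = (1-p)(-2) ⇒ p = 1/6

(p,q) = (1/6, 1/4)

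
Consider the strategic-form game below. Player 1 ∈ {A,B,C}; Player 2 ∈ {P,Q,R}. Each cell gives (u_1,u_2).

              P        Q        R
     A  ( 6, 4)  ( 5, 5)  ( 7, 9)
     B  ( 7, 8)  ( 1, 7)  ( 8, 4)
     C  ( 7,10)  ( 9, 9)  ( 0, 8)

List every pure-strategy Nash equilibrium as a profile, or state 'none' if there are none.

NE set: (B,P), (C,P)

(A,P): not NE [P1→C gives 7>6; P2→R gives 9>4]
(A,Q): not NE [P1→C gives 9>5; P2→R gives 9>5]
(A,R): not NE [P1→B gives 8>7]
(B,P): NE
(B,Q): not NE [P1→C gives 9>1; P2→P gives 8>7]
(B,R): not NE [P2→P gives 8>4]
(C,P): NE
(C,Q): not NE [P2→P gives 10>9]
(C,R): not NE [P1→B gives 8>0; P2→P gives 10>8]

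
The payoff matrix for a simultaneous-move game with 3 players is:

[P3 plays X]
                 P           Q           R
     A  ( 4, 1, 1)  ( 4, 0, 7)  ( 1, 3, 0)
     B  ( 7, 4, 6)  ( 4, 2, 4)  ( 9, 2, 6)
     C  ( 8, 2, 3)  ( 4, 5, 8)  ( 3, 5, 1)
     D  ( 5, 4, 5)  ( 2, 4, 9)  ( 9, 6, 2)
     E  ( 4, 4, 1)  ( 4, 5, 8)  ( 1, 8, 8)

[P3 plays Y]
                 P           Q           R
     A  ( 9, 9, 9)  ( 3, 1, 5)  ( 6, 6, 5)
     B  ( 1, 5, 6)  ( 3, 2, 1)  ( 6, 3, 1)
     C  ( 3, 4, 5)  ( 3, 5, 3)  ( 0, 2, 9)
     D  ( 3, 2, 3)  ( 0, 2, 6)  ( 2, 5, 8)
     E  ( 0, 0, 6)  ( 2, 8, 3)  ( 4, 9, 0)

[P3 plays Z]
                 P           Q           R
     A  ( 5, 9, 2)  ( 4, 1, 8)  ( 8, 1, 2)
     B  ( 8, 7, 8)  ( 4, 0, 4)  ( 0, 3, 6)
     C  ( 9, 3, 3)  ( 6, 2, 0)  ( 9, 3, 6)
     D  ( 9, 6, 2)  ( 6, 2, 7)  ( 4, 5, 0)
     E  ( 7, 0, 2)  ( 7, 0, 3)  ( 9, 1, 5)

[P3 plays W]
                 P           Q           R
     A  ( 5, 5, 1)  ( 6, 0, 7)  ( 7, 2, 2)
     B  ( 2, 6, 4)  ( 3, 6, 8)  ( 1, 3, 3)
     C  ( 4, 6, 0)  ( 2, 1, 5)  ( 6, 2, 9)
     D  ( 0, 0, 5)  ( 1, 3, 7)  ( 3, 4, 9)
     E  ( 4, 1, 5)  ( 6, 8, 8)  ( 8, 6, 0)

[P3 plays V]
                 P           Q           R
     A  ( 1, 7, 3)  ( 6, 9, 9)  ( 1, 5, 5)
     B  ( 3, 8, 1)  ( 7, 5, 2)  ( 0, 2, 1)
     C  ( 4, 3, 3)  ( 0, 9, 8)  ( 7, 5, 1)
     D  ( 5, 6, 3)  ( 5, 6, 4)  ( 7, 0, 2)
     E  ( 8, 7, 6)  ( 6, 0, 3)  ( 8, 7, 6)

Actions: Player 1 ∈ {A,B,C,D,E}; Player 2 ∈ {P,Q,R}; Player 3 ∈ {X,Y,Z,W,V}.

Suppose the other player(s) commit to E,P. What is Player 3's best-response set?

u_3(X vs E,P) = 1
u_3(Y vs E,P) = 6
u_3(Z vs E,P) = 2
u_3(W vs E,P) = 5
u_3(V vs E,P) = 6
max payoff 6 at {Y,V}

BR_3 = {Y,V}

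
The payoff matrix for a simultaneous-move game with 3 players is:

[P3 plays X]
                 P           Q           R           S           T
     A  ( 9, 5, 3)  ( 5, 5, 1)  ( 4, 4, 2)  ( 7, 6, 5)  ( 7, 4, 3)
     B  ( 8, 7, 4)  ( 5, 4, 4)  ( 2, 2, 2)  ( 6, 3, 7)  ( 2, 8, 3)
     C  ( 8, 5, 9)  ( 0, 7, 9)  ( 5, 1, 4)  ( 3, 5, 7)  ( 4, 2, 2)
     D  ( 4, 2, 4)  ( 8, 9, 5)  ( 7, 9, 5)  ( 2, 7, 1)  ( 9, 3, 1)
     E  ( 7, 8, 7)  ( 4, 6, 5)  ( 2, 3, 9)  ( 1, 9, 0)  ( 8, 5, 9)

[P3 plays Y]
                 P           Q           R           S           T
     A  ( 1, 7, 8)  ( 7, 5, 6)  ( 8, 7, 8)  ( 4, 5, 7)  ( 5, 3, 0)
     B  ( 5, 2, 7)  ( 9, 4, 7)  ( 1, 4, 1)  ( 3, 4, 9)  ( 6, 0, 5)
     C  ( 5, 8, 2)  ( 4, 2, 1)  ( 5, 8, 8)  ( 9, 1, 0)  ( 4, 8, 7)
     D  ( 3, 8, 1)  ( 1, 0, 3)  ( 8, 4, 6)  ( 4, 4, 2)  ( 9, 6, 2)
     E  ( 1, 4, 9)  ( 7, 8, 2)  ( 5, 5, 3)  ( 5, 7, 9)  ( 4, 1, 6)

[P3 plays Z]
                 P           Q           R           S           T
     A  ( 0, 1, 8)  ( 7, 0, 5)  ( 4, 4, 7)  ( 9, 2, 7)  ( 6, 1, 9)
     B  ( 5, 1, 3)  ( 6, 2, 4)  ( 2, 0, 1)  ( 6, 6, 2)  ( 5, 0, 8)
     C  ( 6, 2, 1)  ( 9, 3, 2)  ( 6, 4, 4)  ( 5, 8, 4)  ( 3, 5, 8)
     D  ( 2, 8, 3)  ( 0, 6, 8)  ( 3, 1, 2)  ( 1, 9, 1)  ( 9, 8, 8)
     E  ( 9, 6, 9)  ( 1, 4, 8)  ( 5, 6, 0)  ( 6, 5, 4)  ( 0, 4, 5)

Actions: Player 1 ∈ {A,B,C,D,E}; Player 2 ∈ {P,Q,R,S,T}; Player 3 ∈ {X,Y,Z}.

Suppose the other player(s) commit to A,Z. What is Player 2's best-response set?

u_2(P vs A,Z) = 1
u_2(Q vs A,Z) = 0
u_2(R vs A,Z) = 4
u_2(S vs A,Z) = 2
u_2(T vs A,Z) = 1
max payoff 4 at {R}

BR_2 = {R}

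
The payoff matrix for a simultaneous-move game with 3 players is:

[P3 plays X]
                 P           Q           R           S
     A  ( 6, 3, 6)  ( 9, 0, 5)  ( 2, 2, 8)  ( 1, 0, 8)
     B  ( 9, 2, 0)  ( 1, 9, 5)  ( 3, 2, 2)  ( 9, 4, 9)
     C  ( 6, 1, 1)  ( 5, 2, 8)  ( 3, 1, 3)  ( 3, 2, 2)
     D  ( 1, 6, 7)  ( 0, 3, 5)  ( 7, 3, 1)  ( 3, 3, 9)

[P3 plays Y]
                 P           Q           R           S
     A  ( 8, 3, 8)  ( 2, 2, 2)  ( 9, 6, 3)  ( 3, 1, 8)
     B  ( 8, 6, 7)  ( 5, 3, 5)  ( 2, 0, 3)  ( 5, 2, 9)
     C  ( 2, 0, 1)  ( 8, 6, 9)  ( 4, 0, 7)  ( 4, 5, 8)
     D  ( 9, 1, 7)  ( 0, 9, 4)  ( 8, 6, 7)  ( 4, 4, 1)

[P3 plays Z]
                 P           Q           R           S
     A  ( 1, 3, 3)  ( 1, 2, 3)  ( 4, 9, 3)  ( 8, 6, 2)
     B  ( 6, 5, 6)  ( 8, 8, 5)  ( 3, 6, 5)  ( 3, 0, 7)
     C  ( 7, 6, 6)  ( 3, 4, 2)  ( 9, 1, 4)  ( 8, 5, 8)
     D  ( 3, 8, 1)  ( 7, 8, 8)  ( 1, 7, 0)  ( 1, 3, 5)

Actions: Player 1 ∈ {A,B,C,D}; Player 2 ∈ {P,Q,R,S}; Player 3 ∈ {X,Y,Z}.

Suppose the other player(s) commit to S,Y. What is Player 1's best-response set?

u_1(A vs S,Y) = 3
u_1(B vs S,Y) = 5
u_1(C vs S,Y) = 4
u_1(D vs S,Y) = 4
max payoff 5 at {B}

argmax u_1 = {B}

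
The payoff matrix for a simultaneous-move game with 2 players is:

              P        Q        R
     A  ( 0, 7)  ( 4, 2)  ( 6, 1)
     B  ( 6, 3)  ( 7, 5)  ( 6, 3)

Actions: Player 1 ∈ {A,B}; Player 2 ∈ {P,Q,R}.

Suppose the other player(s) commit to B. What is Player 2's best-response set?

u_2(P vs B) = 3
u_2(Q vs B) = 5
u_2(R vs B) = 3
max payoff 5 at {Q}

P2 best: {Q}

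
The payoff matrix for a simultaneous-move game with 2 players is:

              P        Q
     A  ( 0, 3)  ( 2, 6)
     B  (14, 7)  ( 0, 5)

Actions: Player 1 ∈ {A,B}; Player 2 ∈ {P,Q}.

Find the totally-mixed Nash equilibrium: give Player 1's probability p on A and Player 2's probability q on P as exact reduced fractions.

P1 indiff ⇒ q·0+(1-q)·2 = q·14+(1-q)·0 ⇒ q(-14) = (1-q)(-2) ⇒ q = 1/8
P2 indiff ⇒ p·3+(1-p)·7 = p·6+(1-p)·5 ⇒ p(-3) = (1-p)(-2) ⇒ p = 2/5

(p,q) = (2/5, 1/8)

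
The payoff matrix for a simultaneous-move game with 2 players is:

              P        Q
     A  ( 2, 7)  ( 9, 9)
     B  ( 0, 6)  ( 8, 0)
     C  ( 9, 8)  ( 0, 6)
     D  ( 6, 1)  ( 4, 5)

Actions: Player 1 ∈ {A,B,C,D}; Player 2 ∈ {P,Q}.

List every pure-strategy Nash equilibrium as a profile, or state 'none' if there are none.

Nash profiles: (A,Q), (C,P)

(A,P): not NE [P1→C gives 9>2; P2→Q gives 9>7]
(A,Q): NE
(B,P): not NE [P1→C gives 9>0]
(B,Q): not NE [P1→A gives 9>8; P2→P gives 6>0]
(C,P): NE
(C,Q): not NE [P1→A gives 9>0; P2→P gives 8>6]
(D,P): not NE [P1→C gives 9>6; P2→Q gives 5>1]
(D,Q): not NE [P1→A gives 9>4]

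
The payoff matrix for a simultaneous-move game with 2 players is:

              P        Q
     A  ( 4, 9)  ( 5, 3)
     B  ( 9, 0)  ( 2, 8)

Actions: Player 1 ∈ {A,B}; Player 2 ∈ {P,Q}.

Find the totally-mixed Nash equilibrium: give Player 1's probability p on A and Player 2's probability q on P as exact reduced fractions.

p=4/7, q=3/8

P1 indiff ⇒ q·4+(1-q)·5 = q·9+(1-q)·2 ⇒ q(-5) = (1-q)(-3) ⇒ q = 3/8
P2 indiff ⇒ p·9+(1-p)·0 = p·3+(1-p)·8 ⇒ p(6) = (1-p)(8) ⇒ p = 4/7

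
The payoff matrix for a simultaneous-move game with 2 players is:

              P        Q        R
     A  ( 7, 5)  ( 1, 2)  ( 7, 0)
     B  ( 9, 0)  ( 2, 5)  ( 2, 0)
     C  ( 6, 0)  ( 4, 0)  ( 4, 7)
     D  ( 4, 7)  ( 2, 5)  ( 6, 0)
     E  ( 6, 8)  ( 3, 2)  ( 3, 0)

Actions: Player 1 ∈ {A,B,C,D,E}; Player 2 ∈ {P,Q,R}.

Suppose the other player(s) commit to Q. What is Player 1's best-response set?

u_1(A vs Q) = 1
u_1(B vs Q) = 2
u_1(C vs Q) = 4
u_1(D vs Q) = 2
u_1(E vs Q) = 3
max payoff 4 at {C}

BR_1 = {C}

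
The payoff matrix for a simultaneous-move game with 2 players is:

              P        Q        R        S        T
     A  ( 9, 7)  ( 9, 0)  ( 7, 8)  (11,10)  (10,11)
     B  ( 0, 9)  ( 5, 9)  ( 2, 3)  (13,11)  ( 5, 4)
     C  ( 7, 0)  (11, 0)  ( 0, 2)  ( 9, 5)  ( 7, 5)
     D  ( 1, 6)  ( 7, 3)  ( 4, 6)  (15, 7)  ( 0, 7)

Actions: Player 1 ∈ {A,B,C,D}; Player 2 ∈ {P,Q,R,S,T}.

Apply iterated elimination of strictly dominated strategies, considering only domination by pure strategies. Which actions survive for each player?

P2 drop P (S beats it: A:10>7 B:11>9 C:5>0 D:7>6)
P2 drop Q (S beats it: A:10>0 B:11>9 C:5>0 D:7>3)
P1 drop C (A beats it: R:7>0 S:11>9 T:10>7)
P2 drop R (S beats it: A:10>8 B:11>3 D:7>6)
P1→{A,B,D} P2→{S,T}

Remaining: P1:{A,B,D} P2:{S,T}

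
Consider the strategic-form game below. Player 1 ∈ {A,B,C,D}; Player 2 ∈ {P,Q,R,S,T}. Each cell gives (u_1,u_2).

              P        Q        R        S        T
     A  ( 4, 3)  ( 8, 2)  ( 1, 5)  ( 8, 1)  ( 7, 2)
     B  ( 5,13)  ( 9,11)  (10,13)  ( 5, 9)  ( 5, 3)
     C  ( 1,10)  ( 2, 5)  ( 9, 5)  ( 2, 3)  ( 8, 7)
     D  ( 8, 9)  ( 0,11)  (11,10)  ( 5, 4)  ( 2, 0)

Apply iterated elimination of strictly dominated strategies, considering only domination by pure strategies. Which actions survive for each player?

IESDS → P1:{B,D} P2:{P,Q,R}

P2 drop S (P beats it: A:3>1 B:13>9 C:10>3 D:9>4)
P2 drop T (P beats it: A:3>2 B:13>3 C:10>7 D:9>0)
P1 drop A (B beats it: P:5>4 Q:9>8 R:10>1)
P1 drop C (B beats it: P:5>1 Q:9>2 R:10>9)
P1→{B,D} P2→{P,Q,R}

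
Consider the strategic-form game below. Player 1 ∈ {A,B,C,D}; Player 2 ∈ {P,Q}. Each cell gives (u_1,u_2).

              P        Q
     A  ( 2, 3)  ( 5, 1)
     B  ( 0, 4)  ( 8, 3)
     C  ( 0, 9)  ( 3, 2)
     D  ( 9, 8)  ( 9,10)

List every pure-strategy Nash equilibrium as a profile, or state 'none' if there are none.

(A,P): not NE [P1→D gives 9>2]
(A,Q): not NE [P1→D gives 9>5; P2→P gives 3>1]
(B,P): not NE [P1→D gives 9>0]
(B,Q): not NE [P1→D gives 9>8; P2→P gives 4>3]
(C,P): not NE [P1→D gives 9>0]
(C,Q): not NE [P1→D gives 9>3; P2→P gives 9>2]
(D,P): not NE [P2→Q gives 10>8]
(D,Q): NE

Nash profiles: (D,Q)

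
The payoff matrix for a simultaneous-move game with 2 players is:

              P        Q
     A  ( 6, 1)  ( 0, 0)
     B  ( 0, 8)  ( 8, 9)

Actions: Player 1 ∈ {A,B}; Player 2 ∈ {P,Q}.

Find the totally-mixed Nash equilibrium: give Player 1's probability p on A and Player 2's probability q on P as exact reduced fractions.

P1 indiff ⇒ q·6+(1-q)·0 = q·0+(1-q)·8 ⇒ q(6) = (1-q)(8) ⇒ q = 4/7
P2 indiff ⇒ p·1+(1-p)·8 = p·0+(1-p)·9 ⇒ p(1) = (1-p)(1) ⇒ p = 1/2

(p,q) = (1/2, 4/7)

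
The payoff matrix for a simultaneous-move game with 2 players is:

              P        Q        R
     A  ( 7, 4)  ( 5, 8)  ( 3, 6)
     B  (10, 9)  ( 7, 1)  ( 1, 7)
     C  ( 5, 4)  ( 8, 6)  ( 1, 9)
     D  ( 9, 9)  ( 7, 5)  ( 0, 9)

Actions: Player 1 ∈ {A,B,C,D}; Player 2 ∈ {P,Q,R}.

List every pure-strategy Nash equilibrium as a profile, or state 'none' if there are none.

Nash profiles: (B,P)

(A,P): not NE [P1→B gives 10>7; P2→Q gives 8>4]
(A,Q): not NE [P1→C gives 8>5]
(A,R): not NE [P2→Q gives 8>6]
(B,P): NE
(B,Q): not NE [P1→C gives 8>7; P2→P gives 9>1]
(B,R): not NE [P1→A gives 3>1; P2→P gives 9>7]
(C,P): not NE [P1→B gives 10>5; P2→R gives 9>4]
(C,Q): not NE [P2→R gives 9>6]
(C,R): not NE [P1→A gives 3>1]
(D,P): not NE [P1→B gives 10>9]
(D,Q): not NE [P1→C gives 8>7; P2→R gives 9>5]
(D,R): not NE [P1→A gives 3>0]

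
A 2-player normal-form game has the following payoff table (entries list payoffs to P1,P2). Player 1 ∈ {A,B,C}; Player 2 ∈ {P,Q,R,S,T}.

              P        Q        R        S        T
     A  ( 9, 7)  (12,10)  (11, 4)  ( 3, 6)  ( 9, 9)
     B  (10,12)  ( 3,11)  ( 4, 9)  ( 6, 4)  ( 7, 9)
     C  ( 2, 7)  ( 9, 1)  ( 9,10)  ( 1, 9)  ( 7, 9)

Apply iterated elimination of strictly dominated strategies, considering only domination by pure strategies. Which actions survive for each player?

Survivors P1:{A,B} P2:{P,Q}

P1 drop C (A beats it: P:9>2 Q:12>9 R:11>9 S:3>1 T:9>7)
P2 drop R (P beats it: A:7>4 B:12>9)
P2 drop S (P beats it: A:7>6 B:12>4)
P2 drop T (Q beats it: A:10>9 B:11>9)
P1→{A,B} P2→{P,Q}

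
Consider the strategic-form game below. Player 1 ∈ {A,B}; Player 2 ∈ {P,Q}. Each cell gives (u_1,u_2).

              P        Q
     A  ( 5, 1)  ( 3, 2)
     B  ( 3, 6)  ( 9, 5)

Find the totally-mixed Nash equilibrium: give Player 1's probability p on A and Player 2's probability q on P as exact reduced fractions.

(p,q) = (1/2, 3/4)

P1 indiff ⇒ q·5+(1-q)·3 = q·3+(1-q)·9 ⇒ q(2) = (1-q)(6) ⇒ q = 3/4
P2 indiff ⇒ p·1+(1-p)·6 = p·2+(1-p)·5 ⇒ p(-1) = (1-p)(-1) ⇒ p = 1/2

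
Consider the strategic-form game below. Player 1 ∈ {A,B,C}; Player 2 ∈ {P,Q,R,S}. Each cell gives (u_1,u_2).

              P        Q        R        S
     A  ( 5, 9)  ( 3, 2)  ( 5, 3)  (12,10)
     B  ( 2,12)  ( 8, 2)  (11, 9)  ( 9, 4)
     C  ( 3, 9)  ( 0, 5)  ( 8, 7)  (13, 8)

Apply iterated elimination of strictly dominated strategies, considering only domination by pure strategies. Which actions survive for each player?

P2 drop Q (P beats it: A:9>2 B:12>2 C:9>5)
P2 drop R (P beats it: A:9>3 B:12>9 C:9>7)
P1 drop B (A beats it: P:5>2 S:12>9)
P1→{A,C} P2→{P,S}

IESDS → P1:{A,C} P2:{P,S}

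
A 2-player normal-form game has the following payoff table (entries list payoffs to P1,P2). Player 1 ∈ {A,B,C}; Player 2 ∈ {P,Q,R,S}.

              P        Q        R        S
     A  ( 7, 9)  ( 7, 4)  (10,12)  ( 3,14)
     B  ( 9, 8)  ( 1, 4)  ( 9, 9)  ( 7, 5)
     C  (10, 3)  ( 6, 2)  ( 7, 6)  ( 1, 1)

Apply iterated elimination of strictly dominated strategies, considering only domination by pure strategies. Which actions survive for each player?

P2 drop P (R beats it: A:12>9 B:9>8 C:6>3)
P1 drop C (A beats it: Q:7>6 R:10>7 S:3>1)
P2 drop Q (R beats it: A:12>4 B:9>4)
P1→{A,B} P2→{R,S}

Remaining: P1:{A,B} P2:{R,S}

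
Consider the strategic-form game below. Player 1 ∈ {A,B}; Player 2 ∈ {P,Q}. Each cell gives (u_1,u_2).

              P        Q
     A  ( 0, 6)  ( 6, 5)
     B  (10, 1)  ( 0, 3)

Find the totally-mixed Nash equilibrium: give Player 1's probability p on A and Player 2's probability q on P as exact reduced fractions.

p=2/3, q=3/8

P1 indiff ⇒ q·0+(1-q)·6 = q·10+(1-q)·0 ⇒ q(-10) = (1-q)(-6) ⇒ q = 3/8
P2 indiff ⇒ p·6+(1-p)·1 = p·5+(1-p)·3 ⇒ p(1) = (1-p)(2) ⇒ p = 2/3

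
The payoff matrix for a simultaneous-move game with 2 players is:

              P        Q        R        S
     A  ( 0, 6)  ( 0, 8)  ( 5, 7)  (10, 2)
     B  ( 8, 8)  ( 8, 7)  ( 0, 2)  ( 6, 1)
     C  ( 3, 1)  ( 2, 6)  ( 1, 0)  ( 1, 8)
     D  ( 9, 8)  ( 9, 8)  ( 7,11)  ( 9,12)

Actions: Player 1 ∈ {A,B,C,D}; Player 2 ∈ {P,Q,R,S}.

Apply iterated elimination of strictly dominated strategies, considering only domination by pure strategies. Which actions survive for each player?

Survivors P1:{A,D} P2:{Q,R,S}

P1 drop B (D beats it: P:9>8 Q:9>8 R:7>0 S:9>6)
P1 drop C (D beats it: P:9>3 Q:9>2 R:7>1 S:9>1)
P2 drop P (R beats it: A:7>6 D:11>8)
P1→{A,D} P2→{Q,R,S}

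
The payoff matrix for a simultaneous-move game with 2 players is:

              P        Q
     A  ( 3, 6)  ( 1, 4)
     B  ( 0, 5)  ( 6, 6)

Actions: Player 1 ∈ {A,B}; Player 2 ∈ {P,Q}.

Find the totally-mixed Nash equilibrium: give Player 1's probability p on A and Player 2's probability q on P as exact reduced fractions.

P1 indiff ⇒ q·3+(1-q)·1 = q·0+(1-q)·6 ⇒ q(3) = (1-q)(5) ⇒ q = 5/8
P2 indiff ⇒ p·6+(1-p)·5 = p·4+(1-p)·6 ⇒ p(2) = (1-p)(1) ⇒ p = 1/3

P1 mixes 1/3 on A; P2 mixes 5/8 on P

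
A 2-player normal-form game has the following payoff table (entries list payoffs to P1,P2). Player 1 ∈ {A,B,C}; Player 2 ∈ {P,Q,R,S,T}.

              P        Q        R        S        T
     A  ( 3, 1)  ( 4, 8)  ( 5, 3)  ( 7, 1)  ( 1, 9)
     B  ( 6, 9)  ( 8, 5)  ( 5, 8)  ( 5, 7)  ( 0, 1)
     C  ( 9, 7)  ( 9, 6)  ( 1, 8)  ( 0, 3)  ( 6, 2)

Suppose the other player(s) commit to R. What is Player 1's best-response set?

u_1(A vs R) = 5
u_1(B vs R) = 5
u_1(C vs R) = 1
max payoff 5 at {A,B}

P1 best: {A,B}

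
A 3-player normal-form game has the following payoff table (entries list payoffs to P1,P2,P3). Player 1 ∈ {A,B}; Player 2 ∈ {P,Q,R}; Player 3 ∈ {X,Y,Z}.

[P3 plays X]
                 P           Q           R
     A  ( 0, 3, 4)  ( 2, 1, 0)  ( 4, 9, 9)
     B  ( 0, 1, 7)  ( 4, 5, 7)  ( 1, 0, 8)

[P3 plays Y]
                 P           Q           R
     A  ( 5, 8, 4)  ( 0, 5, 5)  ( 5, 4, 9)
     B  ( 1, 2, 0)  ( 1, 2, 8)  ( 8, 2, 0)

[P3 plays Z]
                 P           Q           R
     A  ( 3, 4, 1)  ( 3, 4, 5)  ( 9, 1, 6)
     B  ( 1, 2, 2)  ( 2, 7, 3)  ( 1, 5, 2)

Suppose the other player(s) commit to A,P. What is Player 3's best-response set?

P3 best: {X,Y}

u_3(X vs A,P) = 4
u_3(Y vs A,P) = 4
u_3(Z vs A,P) = 1
max payoff 4 at {X,Y}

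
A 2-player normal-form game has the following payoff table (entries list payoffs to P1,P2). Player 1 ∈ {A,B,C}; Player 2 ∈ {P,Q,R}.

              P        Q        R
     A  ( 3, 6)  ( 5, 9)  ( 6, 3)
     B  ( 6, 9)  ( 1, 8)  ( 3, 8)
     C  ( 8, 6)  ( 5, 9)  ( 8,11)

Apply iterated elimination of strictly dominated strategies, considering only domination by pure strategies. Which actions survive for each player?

P1 drop B (C beats it: P:8>6 Q:5>1 R:8>3)
P2 drop P (Q beats it: A:9>6 C:9>6)
P1→{A,C} P2→{Q,R}

Survivors P1:{A,C} P2:{Q,R}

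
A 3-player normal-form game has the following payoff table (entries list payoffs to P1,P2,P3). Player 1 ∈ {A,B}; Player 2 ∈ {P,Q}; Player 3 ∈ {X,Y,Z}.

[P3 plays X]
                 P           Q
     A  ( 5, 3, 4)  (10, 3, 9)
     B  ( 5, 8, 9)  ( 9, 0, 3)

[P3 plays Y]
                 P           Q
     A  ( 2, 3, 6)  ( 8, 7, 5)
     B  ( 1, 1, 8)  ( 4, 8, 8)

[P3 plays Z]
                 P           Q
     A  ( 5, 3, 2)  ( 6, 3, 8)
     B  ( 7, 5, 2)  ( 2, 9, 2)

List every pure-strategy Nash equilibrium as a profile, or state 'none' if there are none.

(A,P,X): not NE [P3→Y gives 6>4]
(A,P,Y): not NE [P2→Q gives 7>3]
(A,P,Z): not NE [P1→B gives 7>5; P3→Y gives 6>2]
(A,Q,X): NE
(A,Q,Y): not NE [P3→X gives 9>5]
(A,Q,Z): not NE [P3→X gives 9>8]
(B,P,X): NE
(B,P,Y): not NE [P1→A gives 2>1; P2→Q gives 8>1; P3→X gives 9>8]
(B,P,Z): not NE [P2→Q gives 9>5; P3→X gives 9>2]
(B,Q,X): not NE [P1→A gives 10>9; P2→P gives 8>0; P3→Y gives 8>3]
(B,Q,Y): not NE [P1→A gives 8>4]
(B,Q,Z): not NE [P1→A gives 6>2; P3→Y gives 8>2]

PSNE = {(A,Q,X), (B,P,X)}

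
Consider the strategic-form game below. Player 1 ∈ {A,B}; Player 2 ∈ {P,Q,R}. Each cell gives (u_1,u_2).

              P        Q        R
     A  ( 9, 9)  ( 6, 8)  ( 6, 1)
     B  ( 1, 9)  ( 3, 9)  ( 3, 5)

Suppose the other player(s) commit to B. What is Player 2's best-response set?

u_2(P vs B) = 9
u_2(Q vs B) = 9
u_2(R vs B) = 5
max payoff 9 at {P,Q}

argmax u_2 = {P,Q}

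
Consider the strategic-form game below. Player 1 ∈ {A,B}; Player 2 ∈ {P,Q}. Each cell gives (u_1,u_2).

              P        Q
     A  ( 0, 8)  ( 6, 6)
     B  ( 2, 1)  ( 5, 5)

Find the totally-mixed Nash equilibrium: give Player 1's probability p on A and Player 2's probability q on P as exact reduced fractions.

(p,q) = (2/3, 1/3)

P1 indiff ⇒ q·0+(1-q)·6 = q·2+(1-q)·5 ⇒ q(-2) = (1-q)(-1) ⇒ q = 1/3
P2 indiff ⇒ p·8+(1-p)·1 = p·6+(1-p)·5 ⇒ p(2) = (1-p)(4) ⇒ p = 2/3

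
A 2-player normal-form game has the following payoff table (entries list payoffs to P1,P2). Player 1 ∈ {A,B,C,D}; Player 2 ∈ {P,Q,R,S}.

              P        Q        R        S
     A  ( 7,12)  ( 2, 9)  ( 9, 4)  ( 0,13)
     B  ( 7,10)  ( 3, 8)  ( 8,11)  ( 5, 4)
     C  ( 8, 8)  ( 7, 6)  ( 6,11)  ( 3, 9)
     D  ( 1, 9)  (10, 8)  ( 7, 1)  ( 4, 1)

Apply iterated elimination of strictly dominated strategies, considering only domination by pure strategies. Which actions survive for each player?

IESDS → P1:{A,B,C} P2:{P,R,S}

P2 drop Q (P beats it: A:12>9 B:10>8 C:8>6 D:9>8)
P1 drop D (B beats it: P:7>1 R:8>7 S:5>4)
P1→{A,B,C} P2→{P,R,S}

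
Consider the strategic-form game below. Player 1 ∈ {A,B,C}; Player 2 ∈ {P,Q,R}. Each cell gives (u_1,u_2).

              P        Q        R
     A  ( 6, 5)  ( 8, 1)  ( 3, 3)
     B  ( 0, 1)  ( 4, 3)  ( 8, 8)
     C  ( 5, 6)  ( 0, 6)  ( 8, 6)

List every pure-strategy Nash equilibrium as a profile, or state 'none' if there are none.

NE set: (A,P), (B,R), (C,R)

(A,P): NE
(A,Q): not NE [P2→P gives 5>1]
(A,R): not NE [P1→C gives 8>3; P2→P gives 5>3]
(B,P): not NE [P1→A gives 6>0; P2→R gives 8>1]
(B,Q): not NE [P1→A gives 8>4; P2→R gives 8>3]
(B,R): NE
(C,P): not NE [P1→A gives 6>5]
(C,Q): not NE [P1→A gives 8>0]
(C,R): NE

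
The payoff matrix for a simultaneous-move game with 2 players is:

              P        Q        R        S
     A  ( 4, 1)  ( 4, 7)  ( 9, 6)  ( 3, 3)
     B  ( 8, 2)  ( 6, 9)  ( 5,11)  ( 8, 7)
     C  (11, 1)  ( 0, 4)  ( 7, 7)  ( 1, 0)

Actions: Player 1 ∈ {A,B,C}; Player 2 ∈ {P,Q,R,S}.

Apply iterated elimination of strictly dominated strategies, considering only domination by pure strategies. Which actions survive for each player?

P2 drop P (Q beats it: A:7>1 B:9>2 C:4>1)
P1 drop C (A beats it: Q:4>0 R:9>7 S:3>1)
P2 drop S (Q beats it: A:7>3 B:9>7)
P1→{A,B} P2→{Q,R}

Survivors P1:{A,B} P2:{Q,R}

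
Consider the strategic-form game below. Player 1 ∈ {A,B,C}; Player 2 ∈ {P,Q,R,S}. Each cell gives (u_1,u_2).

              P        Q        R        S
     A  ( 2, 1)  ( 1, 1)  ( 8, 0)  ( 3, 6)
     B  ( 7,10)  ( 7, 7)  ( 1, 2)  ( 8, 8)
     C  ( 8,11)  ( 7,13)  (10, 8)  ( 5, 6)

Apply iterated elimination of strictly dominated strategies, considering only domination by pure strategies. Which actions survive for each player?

P1 drop A (C beats it: P:8>2 Q:7>1 R:10>8 S:5>3)
P2 drop R (P beats it: B:10>2 C:11>8)
P2 drop S (P beats it: B:10>8 C:11>6)
P1→{B,C} P2→{P,Q}

Survivors P1:{B,C} P2:{P,Q}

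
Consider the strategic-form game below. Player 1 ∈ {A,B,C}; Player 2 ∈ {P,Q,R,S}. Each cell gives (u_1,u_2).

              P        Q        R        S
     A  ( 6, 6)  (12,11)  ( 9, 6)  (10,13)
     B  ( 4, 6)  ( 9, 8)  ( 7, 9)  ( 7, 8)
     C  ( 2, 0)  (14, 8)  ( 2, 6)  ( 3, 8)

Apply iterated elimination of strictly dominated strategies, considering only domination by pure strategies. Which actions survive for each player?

P1 drop B (A beats it: P:6>4 Q:12>9 R:9>7 S:10>7)
P2 drop P (Q beats it: A:11>6 C:8>0)
P2 drop R (Q beats it: A:11>6 C:8>6)
P1→{A,C} P2→{Q,S}

Survivors P1:{A,C} P2:{Q,S}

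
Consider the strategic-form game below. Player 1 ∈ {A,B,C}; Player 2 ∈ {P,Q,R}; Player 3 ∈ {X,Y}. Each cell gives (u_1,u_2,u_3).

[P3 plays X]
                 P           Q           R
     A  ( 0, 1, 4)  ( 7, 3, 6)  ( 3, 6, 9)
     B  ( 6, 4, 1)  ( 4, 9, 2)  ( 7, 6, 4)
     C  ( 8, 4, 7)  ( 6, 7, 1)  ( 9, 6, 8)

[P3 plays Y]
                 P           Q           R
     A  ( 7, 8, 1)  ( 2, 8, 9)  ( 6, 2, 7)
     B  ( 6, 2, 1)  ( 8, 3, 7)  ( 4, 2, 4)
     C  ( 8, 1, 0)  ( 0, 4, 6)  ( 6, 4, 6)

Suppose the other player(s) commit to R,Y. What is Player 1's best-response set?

u_1(A vs R,Y) = 6
u_1(B vs R,Y) = 4
u_1(C vs R,Y) = 6
max payoff 6 at {A,C}

P1 best: {A,C}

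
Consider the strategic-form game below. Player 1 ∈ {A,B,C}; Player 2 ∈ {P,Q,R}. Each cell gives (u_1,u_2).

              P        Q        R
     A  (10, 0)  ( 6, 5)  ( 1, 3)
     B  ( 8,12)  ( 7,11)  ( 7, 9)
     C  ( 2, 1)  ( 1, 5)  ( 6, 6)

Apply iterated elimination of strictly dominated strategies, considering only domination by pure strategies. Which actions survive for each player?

P1 drop C (B beats it: P:8>2 Q:7>1 R:7>6)
P2 drop R (Q beats it: A:5>3 B:11>9)
P1→{A,B} P2→{P,Q}

IESDS → P1:{A,B} P2:{P,Q}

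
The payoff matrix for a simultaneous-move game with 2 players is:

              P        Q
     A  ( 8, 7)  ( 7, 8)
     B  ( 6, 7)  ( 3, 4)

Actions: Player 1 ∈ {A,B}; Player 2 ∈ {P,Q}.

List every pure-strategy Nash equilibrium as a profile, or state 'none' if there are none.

(A,P): not NE [P2→Q gives 8>7]
(A,Q): NE
(B,P): not NE [P1→A gives 8>6]
(B,Q): not NE [P1→A gives 7>3; P2→P gives 7>4]

NE set: (A,Q)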